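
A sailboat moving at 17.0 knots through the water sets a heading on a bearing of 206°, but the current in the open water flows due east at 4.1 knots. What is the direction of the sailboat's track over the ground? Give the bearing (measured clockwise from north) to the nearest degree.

Taking east as x and north as y: velocity relative to the water = (-7.452, -15.279) knots; the water relative to ground = (4.100, 0.000) knots.
Velocity relative to ground = (-7.452, -15.279) + (4.100, 0.000) = (-3.352, -15.279) knots.
Bearing = atan2(-3.35, -15.28) = 192.37° clockwise from north.

192°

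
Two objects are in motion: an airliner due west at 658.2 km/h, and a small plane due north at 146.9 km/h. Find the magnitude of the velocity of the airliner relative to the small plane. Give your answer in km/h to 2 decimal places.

Taking east as x and north as y: airliner velocity = (-658.200, 0.000) km/h; small plane velocity = (0.000, 146.900) km/h.
Velocity of airliner relative to small plane = (-658.200, 0.000) − (0.000, 146.900) = (-658.200, -146.900) km/h.
Magnitude = |(-658.200, -146.900)| = 674.394 km/h.

674.39 km/h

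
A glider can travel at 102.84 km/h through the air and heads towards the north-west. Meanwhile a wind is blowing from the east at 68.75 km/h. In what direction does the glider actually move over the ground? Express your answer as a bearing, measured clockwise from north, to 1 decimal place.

Taking east as x and north as y: velocity relative to the air = (-72.719, 72.719) km/h; the air relative to ground = (-68.750, 0.000) km/h.
Velocity relative to ground = (-72.719, 72.719) + (-68.750, 0.000) = (-141.469, 72.719) km/h.
Bearing = atan2(-141.47, 72.72) = 297.20° clockwise from north.

297.2°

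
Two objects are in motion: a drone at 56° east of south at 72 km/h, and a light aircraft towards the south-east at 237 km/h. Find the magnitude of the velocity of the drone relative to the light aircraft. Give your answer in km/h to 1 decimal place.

Taking east as x and north as y: drone velocity = (59.691, -40.262) km/h; light aircraft velocity = (167.584, -167.584) km/h.
Velocity of drone relative to light aircraft = (59.691, -40.262) − (167.584, -167.584) = (-107.894, 127.322) km/h.
Magnitude = |(-107.894, 127.322)| = 166.889 km/h.

166.9 km/h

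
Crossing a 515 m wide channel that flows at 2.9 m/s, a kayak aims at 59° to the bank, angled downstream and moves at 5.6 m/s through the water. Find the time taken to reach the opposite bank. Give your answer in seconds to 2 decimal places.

107.29 s

The component of the kayak's velocity perpendicular to the bank is 5.6 × sin 59° = 4.800 m/s.
Only the cross-stream component determines the crossing time; the current contributes nothing perpendicular to the bank.
Time = 515 / 4.800 = 107.289 s.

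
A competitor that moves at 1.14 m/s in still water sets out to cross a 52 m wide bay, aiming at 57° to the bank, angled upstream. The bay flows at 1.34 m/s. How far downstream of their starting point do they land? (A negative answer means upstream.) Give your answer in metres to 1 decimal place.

Perpendicular speed = 0.956 m/s; crossing time = 52 / 0.956 = 54.389 s.
Net downstream speed = 0.719 m/s.
Drift = 0.719 × 54.389 = 39.111 m (downstream).

39.1 m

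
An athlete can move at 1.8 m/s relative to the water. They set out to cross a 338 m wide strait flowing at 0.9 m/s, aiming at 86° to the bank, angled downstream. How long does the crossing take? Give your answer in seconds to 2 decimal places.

The component of the athlete's velocity perpendicular to the bank is 1.8 × sin 86° = 1.796 m/s.
The flow acts along the bank and has no component across it.
Time = 338 / 1.796 = 188.236 s.

188.24 s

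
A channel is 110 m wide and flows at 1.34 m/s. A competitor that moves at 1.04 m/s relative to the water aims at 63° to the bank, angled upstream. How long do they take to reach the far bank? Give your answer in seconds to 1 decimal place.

118.7 s

The component of the competitor's velocity perpendicular to the bank is 1.04 × sin 63° = 0.927 m/s.
The flow acts along the bank and has no component across it.
Time = 110 / 0.927 = 118.708 s.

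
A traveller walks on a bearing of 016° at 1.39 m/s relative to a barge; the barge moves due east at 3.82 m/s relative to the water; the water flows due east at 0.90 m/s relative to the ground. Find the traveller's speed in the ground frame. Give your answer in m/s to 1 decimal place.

5.3 m/s

In east/north components (m/s): traveller relative to barge = (0.383, 1.336); barge relative to water = (3.820, 0.000); water relative to ground = (0.900, 0.000).
Sum = (5.103, 1.336) m/s.
Speed = |(5.103, 1.336)| = 5.275 m/s.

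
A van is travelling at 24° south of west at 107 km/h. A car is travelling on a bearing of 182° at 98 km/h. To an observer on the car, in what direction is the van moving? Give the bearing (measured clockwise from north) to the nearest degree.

Taking east as x and north as y: van velocity = (-97.749, -43.521) km/h; car velocity = (-3.420, -97.940) km/h.
Velocity of van relative to car = (-97.749, -43.521) − (-3.420, -97.940) = (-94.329, 54.419) km/h.
Bearing = atan2(-94.33, 54.42) = 299.98° clockwise from north.

300°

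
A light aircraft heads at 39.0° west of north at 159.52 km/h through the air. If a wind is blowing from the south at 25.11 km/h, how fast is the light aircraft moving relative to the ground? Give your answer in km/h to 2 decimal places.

Taking east as x and north as y: velocity relative to the air = (-100.389, 123.970) km/h; the air relative to ground = (0.000, 25.110) km/h.
Velocity relative to ground = (-100.389, 123.970) + (0.000, 25.110) = (-100.389, 149.080) km/h.
Speed = |(-100.389, 149.080)| = 179.730 km/h.

179.73 km/h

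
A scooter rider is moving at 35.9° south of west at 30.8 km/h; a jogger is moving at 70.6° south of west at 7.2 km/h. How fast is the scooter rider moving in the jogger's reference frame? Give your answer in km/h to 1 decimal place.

Taking east as x and north as y: scooter rider velocity = (-24.949, -18.060) km/h; jogger velocity = (-2.392, -6.791) km/h.
Velocity of scooter rider relative to jogger = (-24.949, -18.060) − (-2.392, -6.791) = (-22.558, -11.269) km/h.
Magnitude = |(-22.558, -11.269)| = 25.216 km/h.

25.2 km/h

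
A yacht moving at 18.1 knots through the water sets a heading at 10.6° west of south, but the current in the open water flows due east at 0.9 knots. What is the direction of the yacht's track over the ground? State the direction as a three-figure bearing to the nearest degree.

188°

Taking east as x and north as y: velocity relative to the water = (-3.330, -17.791) knots; the water relative to ground = (0.900, 0.000) knots.
Velocity relative to ground = (-3.330, -17.791) + (0.900, 0.000) = (-2.430, -17.791) knots.
Bearing = atan2(-2.43, -17.79) = 187.78° clockwise from north.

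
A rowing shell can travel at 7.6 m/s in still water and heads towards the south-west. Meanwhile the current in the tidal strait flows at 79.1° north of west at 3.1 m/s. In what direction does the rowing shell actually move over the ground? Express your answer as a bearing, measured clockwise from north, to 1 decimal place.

248.6°

Taking east as x and north as y: velocity relative to the water = (-5.374, -5.374) m/s; the water relative to ground = (-0.586, 3.044) m/s.
Velocity relative to ground = (-5.374, -5.374) + (-0.586, 3.044) = (-5.960, -2.330) m/s.
Bearing = atan2(-5.96, -2.33) = 248.65° clockwise from north.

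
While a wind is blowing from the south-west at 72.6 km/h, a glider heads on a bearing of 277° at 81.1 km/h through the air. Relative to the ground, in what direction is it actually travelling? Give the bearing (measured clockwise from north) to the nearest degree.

Taking east as x and north as y: velocity relative to the air = (-80.495, 9.884) km/h; the air relative to ground = (51.336, 51.336) km/h.
Velocity relative to ground = (-80.495, 9.884) + (51.336, 51.336) = (-29.160, 61.220) km/h.
Bearing = atan2(-29.16, 61.22) = 334.53° clockwise from north.

335°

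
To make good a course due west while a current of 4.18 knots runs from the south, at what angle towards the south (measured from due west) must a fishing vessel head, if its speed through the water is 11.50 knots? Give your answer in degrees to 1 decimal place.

The current pushes perpendicular to the desired track; the heading must have a component into the current equal to 4.18 knots: 11.50 sin θ = 4.18.
sin θ = 0.3635, so θ = 21.314°.

21.3°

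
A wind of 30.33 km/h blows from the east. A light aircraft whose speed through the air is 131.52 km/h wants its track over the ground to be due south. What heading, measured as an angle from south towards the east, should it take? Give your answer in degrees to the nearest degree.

13°

The wind pushes perpendicular to the desired track; the heading must have a component into the wind equal to 30.33 km/h: 131.52 sin θ = 30.33.
sin θ = 0.2306, so θ = 13.333°.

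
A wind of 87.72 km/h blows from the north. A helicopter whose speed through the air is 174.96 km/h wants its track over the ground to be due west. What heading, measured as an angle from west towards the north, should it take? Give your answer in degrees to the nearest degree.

30°

The wind pushes perpendicular to the desired track; the heading must have a component into the wind equal to 87.72 km/h: 174.96 sin θ = 87.72.
sin θ = 0.5014, so θ = 30.091°.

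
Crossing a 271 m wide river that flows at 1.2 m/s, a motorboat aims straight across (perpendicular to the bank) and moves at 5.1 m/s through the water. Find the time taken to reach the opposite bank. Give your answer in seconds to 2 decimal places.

The component of the motorboat's velocity perpendicular to the bank is 5.1 m/s.
The current is parallel to the bank, so it does not affect the crossing time.
Time = 271 / 5.100 = 53.137 s.

53.14 s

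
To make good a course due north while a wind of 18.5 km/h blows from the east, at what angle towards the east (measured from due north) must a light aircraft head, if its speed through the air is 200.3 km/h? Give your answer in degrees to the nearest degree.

The wind pushes perpendicular to the desired track; the heading must have a component into the wind equal to 18.5 km/h: 200.3 sin θ = 18.5.
sin θ = 0.0924, so θ = 5.299°.

5°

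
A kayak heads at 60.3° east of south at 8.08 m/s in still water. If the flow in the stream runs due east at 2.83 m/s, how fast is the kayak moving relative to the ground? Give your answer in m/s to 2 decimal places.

Taking east as x and north as y: velocity relative to the water = (7.019, -4.003) m/s; the water relative to ground = (2.830, 0.000) m/s.
Velocity relative to ground = (7.019, -4.003) + (2.830, 0.000) = (9.849, -4.003) m/s.
Speed = |(9.849, -4.003)| = 10.631 m/s.

10.63 m/s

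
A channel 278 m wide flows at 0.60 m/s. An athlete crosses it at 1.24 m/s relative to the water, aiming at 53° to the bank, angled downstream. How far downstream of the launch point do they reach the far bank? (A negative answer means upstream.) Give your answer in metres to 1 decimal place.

Perpendicular speed = 0.990 m/s; crossing time = 278 / 0.990 = 280.721 s.
Net downstream speed = 1.346 m/s.
Drift = 1.346 × 280.721 = 377.920 m (downstream).

377.9 m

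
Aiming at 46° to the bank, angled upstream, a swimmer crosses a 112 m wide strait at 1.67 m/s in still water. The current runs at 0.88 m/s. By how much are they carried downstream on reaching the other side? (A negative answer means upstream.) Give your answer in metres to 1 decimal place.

Perpendicular speed = 1.201 m/s; crossing time = 112 / 1.201 = 93.233 s.
Net downstream speed = -0.280 m/s.
Drift = -0.280 × 93.233 = -26.113 m (upstream).

-26.1 m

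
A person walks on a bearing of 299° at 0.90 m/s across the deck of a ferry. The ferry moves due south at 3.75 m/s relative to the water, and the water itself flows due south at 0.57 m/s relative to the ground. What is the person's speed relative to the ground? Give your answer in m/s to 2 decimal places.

3.96 m/s

In east/north components (m/s): person relative to ferry = (-0.787, 0.436); ferry relative to water = (0.000, -3.750); water relative to ground = (0.000, -0.570).
Sum = (-0.787, -3.884) m/s.
Speed = |(-0.787, -3.884)| = 3.963 m/s.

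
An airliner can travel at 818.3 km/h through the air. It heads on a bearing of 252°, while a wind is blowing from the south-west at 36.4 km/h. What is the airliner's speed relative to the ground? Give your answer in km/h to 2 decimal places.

Taking east as x and north as y: velocity relative to the air = (-778.250, -252.869) km/h; the air relative to ground = (25.739, 25.739) km/h.
Velocity relative to ground = (-778.250, -252.869) + (25.739, 25.739) = (-752.511, -227.130) km/h.
Speed = |(-752.511, -227.130)| = 786.041 km/h.

786.04 km/h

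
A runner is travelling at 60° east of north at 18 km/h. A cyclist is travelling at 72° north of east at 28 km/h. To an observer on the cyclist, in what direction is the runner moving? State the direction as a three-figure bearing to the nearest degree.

159°

Taking east as x and north as y: runner velocity = (15.588, 9.000) km/h; cyclist velocity = (8.652, 26.630) km/h.
Velocity of runner relative to cyclist = (15.588, 9.000) − (8.652, 26.630) = (6.936, -17.630) km/h.
Bearing = atan2(6.94, -17.63) = 158.52° clockwise from north.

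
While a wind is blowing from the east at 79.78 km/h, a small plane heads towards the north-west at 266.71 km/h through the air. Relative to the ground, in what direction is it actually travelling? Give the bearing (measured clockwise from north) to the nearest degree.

Taking east as x and north as y: velocity relative to the air = (-188.592, 188.592) km/h; the air relative to ground = (-79.780, 0.000) km/h.
Velocity relative to ground = (-188.592, 188.592) + (-79.780, 0.000) = (-268.372, 188.592) km/h.
Bearing = atan2(-268.37, 188.59) = 305.10° clockwise from north.

305°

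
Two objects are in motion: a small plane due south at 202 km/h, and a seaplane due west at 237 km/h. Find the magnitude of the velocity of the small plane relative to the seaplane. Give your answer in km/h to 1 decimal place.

Taking east as x and north as y: small plane velocity = (0.000, -202.000) km/h; seaplane velocity = (-237.000, 0.000) km/h.
Velocity of small plane relative to seaplane = (0.000, -202.000) − (-237.000, 0.000) = (237.000, -202.000) km/h.
Magnitude = |(237.000, -202.000)| = 311.405 km/h.

311.4 km/h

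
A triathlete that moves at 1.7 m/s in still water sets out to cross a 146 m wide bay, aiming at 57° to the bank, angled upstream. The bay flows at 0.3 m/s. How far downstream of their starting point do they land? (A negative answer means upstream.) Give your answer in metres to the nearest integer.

-64 m

Perpendicular speed = 1.426 m/s; crossing time = 146 / 1.426 = 102.403 s.
Net downstream speed = -0.626 m/s.
Drift = -0.626 × 102.403 = -64.093 m (upstream).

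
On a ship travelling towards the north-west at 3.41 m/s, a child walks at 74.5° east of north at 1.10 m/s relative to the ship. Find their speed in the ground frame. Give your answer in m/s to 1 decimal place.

3.0 m/s

Taking east as x and north as y: ship velocity = (-2.411, 2.411) m/s; child velocity relative to ship = (1.060, 0.294) m/s.
Velocity relative to ground = (-2.411, 2.411) + (1.060, 0.294) = (-1.351, 2.705) m/s.
Speed = |(-1.351, 2.705)| = 3.024 m/s.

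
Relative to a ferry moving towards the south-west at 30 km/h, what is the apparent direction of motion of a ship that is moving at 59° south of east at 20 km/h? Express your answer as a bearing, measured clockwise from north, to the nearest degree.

083°

Taking east as x and north as y: ship velocity = (10.301, -17.143) km/h; ferry velocity = (-21.213, -21.213) km/h.
Velocity of ship relative to ferry = (10.301, -17.143) − (-21.213, -21.213) = (31.514, 4.070) km/h.
Bearing = atan2(31.51, 4.07) = 82.64° clockwise from north.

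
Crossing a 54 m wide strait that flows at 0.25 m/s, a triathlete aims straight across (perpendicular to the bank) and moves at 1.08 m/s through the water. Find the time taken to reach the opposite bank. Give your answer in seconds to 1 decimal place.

50.0 s

The component of the triathlete's velocity perpendicular to the bank is 1.08 m/s.
The flow acts along the bank and has no component across it.
Time = 54 / 1.080 = 50.000 s.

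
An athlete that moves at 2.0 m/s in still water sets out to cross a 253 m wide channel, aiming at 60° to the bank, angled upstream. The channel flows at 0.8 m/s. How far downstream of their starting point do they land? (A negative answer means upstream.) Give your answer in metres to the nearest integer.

Perpendicular speed = 1.732 m/s; crossing time = 253 / 1.732 = 146.070 s.
Net downstream speed = -0.200 m/s.
Drift = -0.200 × 146.070 = -29.214 m (upstream).

-29 m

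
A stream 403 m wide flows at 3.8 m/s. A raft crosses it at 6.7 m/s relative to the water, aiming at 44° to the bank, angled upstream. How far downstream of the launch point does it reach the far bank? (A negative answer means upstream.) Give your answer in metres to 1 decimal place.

-88.3 m

Perpendicular speed = 4.654 m/s; crossing time = 403 / 4.654 = 86.588 s.
Net downstream speed = -1.020 m/s.
Drift = -1.020 × 86.588 = -88.283 m (upstream).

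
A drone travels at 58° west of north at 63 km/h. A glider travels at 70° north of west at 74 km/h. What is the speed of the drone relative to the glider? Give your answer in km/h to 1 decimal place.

Taking east as x and north as y: drone velocity = (-53.427, 33.385) km/h; glider velocity = (-25.309, 69.537) km/h.
Velocity of drone relative to glider = (-53.427, 33.385) − (-25.309, 69.537) = (-28.118, -36.152) km/h.
Magnitude = |(-28.118, -36.152)| = 45.799 km/h.

45.8 km/h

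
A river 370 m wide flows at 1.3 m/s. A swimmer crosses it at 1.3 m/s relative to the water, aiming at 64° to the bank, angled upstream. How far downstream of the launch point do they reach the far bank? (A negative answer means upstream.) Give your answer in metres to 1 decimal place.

231.2 m

Perpendicular speed = 1.168 m/s; crossing time = 370 / 1.168 = 316.664 s.
Net downstream speed = 0.730 m/s.
Drift = 0.730 × 316.664 = 231.202 m (downstream).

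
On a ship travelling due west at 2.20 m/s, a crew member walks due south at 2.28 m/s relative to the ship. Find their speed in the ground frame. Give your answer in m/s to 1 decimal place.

3.2 m/s

Taking east as x and north as y: ship velocity = (-2.200, 0.000) m/s; crew member velocity relative to ship = (0.000, -2.280) m/s.
Velocity relative to ground = (-2.200, 0.000) + (0.000, -2.280) = (-2.200, -2.280) m/s.
Speed = |(-2.200, -2.280)| = 3.168 m/s.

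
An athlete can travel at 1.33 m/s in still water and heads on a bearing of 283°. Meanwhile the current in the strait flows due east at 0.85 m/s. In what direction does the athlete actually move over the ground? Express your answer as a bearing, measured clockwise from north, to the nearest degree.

Taking east as x and north as y: velocity relative to the water = (-1.296, 0.299) m/s; the water relative to ground = (0.850, 0.000) m/s.
Velocity relative to ground = (-1.296, 0.299) + (0.850, 0.000) = (-0.446, 0.299) m/s.
Bearing = atan2(-0.45, 0.30) = 303.86° clockwise from north.

304°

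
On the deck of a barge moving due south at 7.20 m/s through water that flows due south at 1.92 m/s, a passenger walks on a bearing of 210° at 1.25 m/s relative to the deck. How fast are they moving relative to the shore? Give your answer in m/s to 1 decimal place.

In east/north components (m/s): passenger relative to barge = (-0.625, -1.083); barge relative to water = (0.000, -7.200); water relative to ground = (0.000, -1.920).
Sum = (-0.625, -10.203) m/s.
Speed = |(-0.625, -10.203)| = 10.222 m/s.

10.2 m/s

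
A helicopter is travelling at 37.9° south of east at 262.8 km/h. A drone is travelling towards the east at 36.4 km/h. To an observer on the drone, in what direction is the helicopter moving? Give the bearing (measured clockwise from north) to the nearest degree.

133°

Taking east as x and north as y: helicopter velocity = (207.371, -161.434) km/h; drone velocity = (36.400, 0.000) km/h.
Velocity of helicopter relative to drone = (207.371, -161.434) − (36.400, 0.000) = (170.971, -161.434) km/h.
Bearing = atan2(170.97, -161.43) = 133.36° clockwise from north.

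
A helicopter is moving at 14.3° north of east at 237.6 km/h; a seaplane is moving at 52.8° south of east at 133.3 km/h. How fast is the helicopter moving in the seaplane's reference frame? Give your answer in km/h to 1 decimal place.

Taking east as x and north as y: helicopter velocity = (230.238, 58.687) km/h; seaplane velocity = (80.593, -106.177) km/h.
Velocity of helicopter relative to seaplane = (230.238, 58.687) − (80.593, -106.177) = (149.645, 164.864) km/h.
Magnitude = |(149.645, 164.864)| = 222.652 km/h.

222.7 km/h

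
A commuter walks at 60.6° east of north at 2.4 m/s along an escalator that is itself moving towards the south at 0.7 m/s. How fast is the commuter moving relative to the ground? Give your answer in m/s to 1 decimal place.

Taking east as x and north as y: escalator velocity = (0.000, -0.700) m/s; commuter velocity relative to escalator = (2.091, 1.178) m/s.
Velocity relative to ground = (0.000, -0.700) + (2.091, 1.178) = (2.091, 0.478) m/s.
Speed = |(2.091, 0.478)| = 2.145 m/s.

2.1 m/s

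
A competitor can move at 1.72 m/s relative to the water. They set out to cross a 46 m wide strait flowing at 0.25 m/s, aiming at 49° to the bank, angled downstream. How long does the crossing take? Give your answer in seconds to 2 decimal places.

The component of the competitor's velocity perpendicular to the bank is 1.72 × sin 49° = 1.298 m/s.
Only the cross-stream component determines the crossing time; the current contributes nothing perpendicular to the bank.
Time = 46 / 1.298 = 35.436 s.

35.44 s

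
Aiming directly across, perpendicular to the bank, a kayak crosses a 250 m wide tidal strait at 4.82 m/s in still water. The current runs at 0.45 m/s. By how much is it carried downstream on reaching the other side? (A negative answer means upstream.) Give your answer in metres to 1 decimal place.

23.3 m

Perpendicular speed = 4.820 m/s; crossing time = 250 / 4.820 = 51.867 s.
Net downstream speed = 0.450 m/s.
Drift = 0.450 × 51.867 = 23.340 m (downstream).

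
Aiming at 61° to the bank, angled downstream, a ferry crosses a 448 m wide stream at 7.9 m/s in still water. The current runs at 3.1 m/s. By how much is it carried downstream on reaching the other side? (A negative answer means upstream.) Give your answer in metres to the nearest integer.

449 m

Perpendicular speed = 6.909 m/s; crossing time = 448 / 6.909 = 64.838 s.
Net downstream speed = 6.930 m/s.
Drift = 6.930 × 64.838 = 449.329 m (downstream).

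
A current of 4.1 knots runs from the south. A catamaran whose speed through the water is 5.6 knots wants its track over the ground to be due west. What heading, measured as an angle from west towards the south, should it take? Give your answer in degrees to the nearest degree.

The current pushes perpendicular to the desired track; the heading must have a component into the current equal to 4.1 knots: 5.6 sin θ = 4.1.
sin θ = 0.7321, so θ = 47.066°.

47°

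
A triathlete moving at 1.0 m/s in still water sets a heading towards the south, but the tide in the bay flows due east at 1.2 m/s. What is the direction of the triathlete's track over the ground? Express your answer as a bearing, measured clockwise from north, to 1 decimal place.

129.8°

Taking east as x and north as y: velocity relative to the water = (0.000, -1.000) m/s; the water relative to ground = (1.200, 0.000) m/s.
Velocity relative to ground = (0.000, -1.000) + (1.200, 0.000) = (1.200, -1.000) m/s.
Bearing = atan2(1.20, -1.00) = 129.81° clockwise from north.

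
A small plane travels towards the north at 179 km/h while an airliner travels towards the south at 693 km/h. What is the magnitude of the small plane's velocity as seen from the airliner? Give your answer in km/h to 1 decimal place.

872.0 km/h

Taking east as x and north as y: small plane velocity = (0.000, 179.000) km/h; airliner velocity = (0.000, -693.000) km/h.
Velocity of small plane relative to airliner = (0.000, 179.000) − (0.000, -693.000) = (0.000, 872.000) km/h.
Magnitude = |(0.000, 872.000)| = 872.000 km/h.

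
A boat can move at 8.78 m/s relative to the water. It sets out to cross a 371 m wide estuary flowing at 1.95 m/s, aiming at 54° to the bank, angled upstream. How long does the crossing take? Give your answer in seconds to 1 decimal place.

The component of the boat's velocity perpendicular to the bank is 8.78 × sin 54° = 7.103 m/s.
Only the cross-stream component determines the crossing time; the current contributes nothing perpendicular to the bank.
Time = 371 / 7.103 = 52.230 s.

52.2 s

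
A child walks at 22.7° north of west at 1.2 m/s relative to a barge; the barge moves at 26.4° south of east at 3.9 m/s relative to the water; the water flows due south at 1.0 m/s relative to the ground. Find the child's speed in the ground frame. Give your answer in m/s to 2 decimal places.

3.29 m/s

In east/north components (m/s): child relative to barge = (-1.107, 0.463); barge relative to water = (3.493, -1.734); water relative to ground = (0.000, -1.000).
Sum = (2.386, -2.271) m/s.
Speed = |(2.386, -2.271)| = 3.294 m/s.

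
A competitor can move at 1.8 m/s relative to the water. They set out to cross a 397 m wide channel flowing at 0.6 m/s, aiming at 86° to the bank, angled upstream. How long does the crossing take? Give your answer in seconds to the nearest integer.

221 s

The component of the competitor's velocity perpendicular to the bank is 1.8 × sin 86° = 1.796 m/s.
The current is parallel to the bank, so it does not affect the crossing time.
Time = 397 / 1.796 = 221.094 s.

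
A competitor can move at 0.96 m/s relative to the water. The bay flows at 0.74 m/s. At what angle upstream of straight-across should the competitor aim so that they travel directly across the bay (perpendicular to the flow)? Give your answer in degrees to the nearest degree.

To cancel the current, the upstream component of the competitor's velocity must equal the flow: 0.96 sin θ = 0.74.
sin θ = 0.74 / 0.96 = 0.7708.
θ = arcsin(0.7708) = 50.429°.

50°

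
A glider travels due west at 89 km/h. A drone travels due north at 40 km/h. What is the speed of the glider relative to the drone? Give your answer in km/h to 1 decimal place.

Taking east as x and north as y: glider velocity = (-89.000, 0.000) km/h; drone velocity = (0.000, 40.000) km/h.
Velocity of glider relative to drone = (-89.000, 0.000) − (0.000, 40.000) = (-89.000, -40.000) km/h.
Magnitude = |(-89.000, -40.000)| = 97.576 km/h.

97.6 km/h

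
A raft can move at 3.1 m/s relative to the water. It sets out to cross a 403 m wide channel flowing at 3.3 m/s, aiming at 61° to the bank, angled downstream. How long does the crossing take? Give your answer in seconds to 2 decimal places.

148.64 s

The component of the raft's velocity perpendicular to the bank is 3.1 × sin 61° = 2.711 m/s.
Only the cross-stream component determines the crossing time; the current contributes nothing perpendicular to the bank.
Time = 403 / 2.711 = 148.636 s.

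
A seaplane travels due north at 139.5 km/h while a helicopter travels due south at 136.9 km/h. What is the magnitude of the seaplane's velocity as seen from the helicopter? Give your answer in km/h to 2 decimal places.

276.40 km/h

Taking east as x and north as y: seaplane velocity = (0.000, 139.500) km/h; helicopter velocity = (0.000, -136.900) km/h.
Velocity of seaplane relative to helicopter = (0.000, 139.500) − (0.000, -136.900) = (0.000, 276.400) km/h.
Magnitude = |(0.000, 276.400)| = 276.400 km/h.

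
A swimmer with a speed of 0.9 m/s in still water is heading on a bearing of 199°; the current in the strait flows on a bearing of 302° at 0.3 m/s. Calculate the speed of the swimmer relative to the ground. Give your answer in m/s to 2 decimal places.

0.88 m/s

Taking east as x and north as y: velocity relative to the water = (-0.293, -0.851) m/s; the water relative to ground = (-0.254, 0.159) m/s.
Velocity relative to ground = (-0.293, -0.851) + (-0.254, 0.159) = (-0.547, -0.692) m/s.
Speed = |(-0.547, -0.692)| = 0.882 m/s.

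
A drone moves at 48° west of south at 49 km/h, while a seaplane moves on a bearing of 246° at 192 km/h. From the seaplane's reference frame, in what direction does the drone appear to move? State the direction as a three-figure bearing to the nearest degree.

Taking east as x and north as y: drone velocity = (-36.414, -32.787) km/h; seaplane velocity = (-175.401, -78.093) km/h.
Velocity of drone relative to seaplane = (-36.414, -32.787) − (-175.401, -78.093) = (138.987, 45.306) km/h.
Bearing = atan2(138.99, 45.31) = 71.95° clockwise from north.

072°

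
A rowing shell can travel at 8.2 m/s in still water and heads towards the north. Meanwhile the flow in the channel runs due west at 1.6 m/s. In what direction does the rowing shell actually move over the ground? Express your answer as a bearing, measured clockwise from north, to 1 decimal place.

349.0°

Taking east as x and north as y: velocity relative to the water = (0.000, 8.200) m/s; the water relative to ground = (-1.600, 0.000) m/s.
Velocity relative to ground = (0.000, 8.200) + (-1.600, 0.000) = (-1.600, 8.200) m/s.
Bearing = atan2(-1.60, 8.20) = 348.96° clockwise from north.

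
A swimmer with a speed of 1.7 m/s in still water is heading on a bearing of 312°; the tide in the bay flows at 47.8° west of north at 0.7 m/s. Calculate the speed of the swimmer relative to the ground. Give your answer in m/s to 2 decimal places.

2.40 m/s

Taking east as x and north as y: velocity relative to the water = (-1.263, 1.138) m/s; the water relative to ground = (-0.519, 0.470) m/s.
Velocity relative to ground = (-1.263, 1.138) + (-0.519, 0.470) = (-1.782, 1.608) m/s.
Speed = |(-1.782, 1.608)| = 2.400 m/s.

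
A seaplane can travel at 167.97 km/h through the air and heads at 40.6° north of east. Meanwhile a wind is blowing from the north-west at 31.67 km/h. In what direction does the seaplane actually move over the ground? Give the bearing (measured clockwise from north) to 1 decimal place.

059.9°

Taking east as x and north as y: velocity relative to the air = (127.535, 109.311) km/h; the air relative to ground = (22.394, -22.394) km/h.
Velocity relative to ground = (127.535, 109.311) + (22.394, -22.394) = (149.929, 86.916) km/h.
Bearing = atan2(149.93, 86.92) = 59.90° clockwise from north.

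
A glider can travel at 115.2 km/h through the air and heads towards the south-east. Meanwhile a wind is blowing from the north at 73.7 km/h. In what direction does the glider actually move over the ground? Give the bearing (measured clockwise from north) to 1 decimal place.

152.3°

Taking east as x and north as y: velocity relative to the air = (81.459, -81.459) km/h; the air relative to ground = (0.000, -73.700) km/h.
Velocity relative to ground = (81.459, -81.459) + (0.000, -73.700) = (81.459, -155.159) km/h.
Bearing = atan2(81.46, -155.16) = 152.30° clockwise from north.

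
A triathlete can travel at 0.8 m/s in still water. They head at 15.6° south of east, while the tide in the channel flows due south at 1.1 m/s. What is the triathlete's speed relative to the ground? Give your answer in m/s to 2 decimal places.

Taking east as x and north as y: velocity relative to the water = (0.771, -0.215) m/s; the water relative to ground = (0.000, -1.100) m/s.
Velocity relative to ground = (0.771, -0.215) + (0.000, -1.100) = (0.771, -1.315) m/s.
Speed = |(0.771, -1.315)| = 1.524 m/s.

1.52 m/s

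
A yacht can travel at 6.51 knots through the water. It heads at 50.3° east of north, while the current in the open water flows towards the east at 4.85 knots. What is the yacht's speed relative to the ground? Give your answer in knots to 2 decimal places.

Taking east as x and north as y: velocity relative to the water = (5.009, 4.158) knots; the water relative to ground = (4.850, 0.000) knots.
Velocity relative to ground = (5.009, 4.158) + (4.850, 0.000) = (9.859, 4.158) knots.
Speed = |(9.859, 4.158)| = 10.700 knots.

10.70 knots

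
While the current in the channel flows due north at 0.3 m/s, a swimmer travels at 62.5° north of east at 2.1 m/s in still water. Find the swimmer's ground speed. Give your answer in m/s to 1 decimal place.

Taking east as x and north as y: velocity relative to the water = (0.970, 1.863) m/s; the water relative to ground = (0.000, 0.300) m/s.
Velocity relative to ground = (0.970, 1.863) + (0.000, 0.300) = (0.970, 2.163) m/s.
Speed = |(0.970, 2.163)| = 2.370 m/s.

2.4 m/s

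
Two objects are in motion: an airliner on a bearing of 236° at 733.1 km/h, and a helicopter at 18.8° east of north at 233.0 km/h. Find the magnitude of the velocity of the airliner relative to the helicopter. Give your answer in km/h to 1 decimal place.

Taking east as x and north as y: airliner velocity = (-607.767, -409.944) km/h; helicopter velocity = (75.088, 220.569) km/h.
Velocity of airliner relative to helicopter = (-607.767, -409.944) − (75.088, 220.569) = (-682.855, -630.514) km/h.
Magnitude = |(-682.855, -630.514)| = 929.429 km/h.

929.4 km/h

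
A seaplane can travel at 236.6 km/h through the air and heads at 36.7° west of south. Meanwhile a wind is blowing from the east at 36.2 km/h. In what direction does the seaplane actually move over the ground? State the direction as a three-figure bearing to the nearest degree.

Taking east as x and north as y: velocity relative to the air = (-141.398, -189.700) km/h; the air relative to ground = (-36.200, 0.000) km/h.
Velocity relative to ground = (-141.398, -189.700) + (-36.200, 0.000) = (-177.598, -189.700) km/h.
Bearing = atan2(-177.60, -189.70) = 223.11° clockwise from north.

223°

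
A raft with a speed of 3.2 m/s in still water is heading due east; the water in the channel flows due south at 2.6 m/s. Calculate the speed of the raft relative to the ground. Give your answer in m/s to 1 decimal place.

4.1 m/s

Taking east as x and north as y: velocity relative to the water = (3.200, 0.000) m/s; the water relative to ground = (0.000, -2.600) m/s.
Velocity relative to ground = (3.200, 0.000) + (0.000, -2.600) = (3.200, -2.600) m/s.
Speed = |(3.200, -2.600)| = 4.123 m/s.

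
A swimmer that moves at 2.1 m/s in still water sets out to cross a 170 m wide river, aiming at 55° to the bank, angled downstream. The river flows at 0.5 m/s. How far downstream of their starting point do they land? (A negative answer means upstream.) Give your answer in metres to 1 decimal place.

168.4 m

Perpendicular speed = 1.720 m/s; crossing time = 170 / 1.720 = 98.825 s.
Net downstream speed = 1.705 m/s.
Drift = 1.705 × 98.825 = 168.448 m (downstream).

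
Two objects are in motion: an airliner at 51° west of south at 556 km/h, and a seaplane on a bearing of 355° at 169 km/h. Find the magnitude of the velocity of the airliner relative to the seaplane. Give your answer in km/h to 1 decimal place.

Taking east as x and north as y: airliner velocity = (-432.093, -349.902) km/h; seaplane velocity = (-14.729, 168.357) km/h.
Velocity of airliner relative to seaplane = (-432.093, -349.902) − (-14.729, 168.357) = (-417.364, -518.259) km/h.
Magnitude = |(-417.364, -518.259)| = 665.421 km/h.

665.4 km/h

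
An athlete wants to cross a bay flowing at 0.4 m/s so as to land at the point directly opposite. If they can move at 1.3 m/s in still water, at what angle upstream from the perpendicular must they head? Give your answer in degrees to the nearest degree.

To cancel the current, the upstream component of the athlete's velocity must equal the flow: 1.3 sin θ = 0.4.
sin θ = 0.4 / 1.3 = 0.3077.
θ = arcsin(0.3077) = 17.920°.

18°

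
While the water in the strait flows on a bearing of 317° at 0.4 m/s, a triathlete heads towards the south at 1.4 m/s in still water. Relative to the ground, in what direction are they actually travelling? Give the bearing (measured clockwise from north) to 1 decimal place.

Taking east as x and north as y: velocity relative to the water = (0.000, -1.400) m/s; the water relative to ground = (-0.273, 0.293) m/s.
Velocity relative to ground = (0.000, -1.400) + (-0.273, 0.293) = (-0.273, -1.107) m/s.
Bearing = atan2(-0.27, -1.11) = 193.84° clockwise from north.

193.8°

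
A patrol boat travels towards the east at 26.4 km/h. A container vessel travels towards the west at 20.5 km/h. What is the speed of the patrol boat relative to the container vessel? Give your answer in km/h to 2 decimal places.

Taking east as x and north as y: patrol boat velocity = (26.400, 0.000) km/h; container vessel velocity = (-20.500, 0.000) km/h.
Velocity of patrol boat relative to container vessel = (26.400, 0.000) − (-20.500, 0.000) = (46.900, 0.000) km/h.
Magnitude = |(46.900, 0.000)| = 46.900 km/h.

46.90 km/h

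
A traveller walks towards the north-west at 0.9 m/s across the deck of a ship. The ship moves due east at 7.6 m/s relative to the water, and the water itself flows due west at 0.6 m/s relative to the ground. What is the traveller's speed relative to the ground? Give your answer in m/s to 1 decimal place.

In east/north components (m/s): traveller relative to ship = (-0.636, 0.636); ship relative to water = (7.600, 0.000); water relative to ground = (-0.600, 0.000).
Sum = (6.364, 0.636) m/s.
Speed = |(6.364, 0.636)| = 6.395 m/s.

6.4 m/s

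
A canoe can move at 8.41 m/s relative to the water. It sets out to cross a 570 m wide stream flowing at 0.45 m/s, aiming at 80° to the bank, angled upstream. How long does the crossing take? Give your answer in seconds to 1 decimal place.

68.8 s

The component of the canoe's velocity perpendicular to the bank is 8.41 × sin 80° = 8.282 m/s.
Only the cross-stream component determines the crossing time; the current contributes nothing perpendicular to the bank.
Time = 570 / 8.282 = 68.822 s.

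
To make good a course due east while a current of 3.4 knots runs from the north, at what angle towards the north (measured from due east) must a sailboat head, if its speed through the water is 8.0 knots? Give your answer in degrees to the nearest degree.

25°

The current pushes perpendicular to the desired track; the heading must have a component into the current equal to 3.4 knots: 8.0 sin θ = 3.4.
sin θ = 0.4250, so θ = 25.151°.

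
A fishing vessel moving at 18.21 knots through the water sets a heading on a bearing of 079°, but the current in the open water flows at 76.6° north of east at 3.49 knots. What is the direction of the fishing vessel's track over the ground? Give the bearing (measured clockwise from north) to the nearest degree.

070°

Taking east as x and north as y: velocity relative to the water = (17.875, 3.475) knots; the water relative to ground = (0.809, 3.395) knots.
Velocity relative to ground = (17.875, 3.475) + (0.809, 3.395) = (18.684, 6.870) knots.
Bearing = atan2(18.68, 6.87) = 69.81° clockwise from north.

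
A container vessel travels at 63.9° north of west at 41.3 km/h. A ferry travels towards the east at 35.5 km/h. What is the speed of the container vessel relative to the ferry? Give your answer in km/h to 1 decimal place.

Taking east as x and north as y: container vessel velocity = (-18.169, 37.089) km/h; ferry velocity = (35.500, 0.000) km/h.
Velocity of container vessel relative to ferry = (-18.169, 37.089) − (35.500, 0.000) = (-53.669, 37.089) km/h.
Magnitude = |(-53.669, 37.089)| = 65.238 km/h.

65.2 km/h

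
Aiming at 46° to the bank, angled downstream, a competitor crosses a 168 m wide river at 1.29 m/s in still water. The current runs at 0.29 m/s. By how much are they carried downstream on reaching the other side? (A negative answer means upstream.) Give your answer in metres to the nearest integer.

215 m

Perpendicular speed = 0.928 m/s; crossing time = 168 / 0.928 = 181.045 s.
Net downstream speed = 1.186 m/s.
Drift = 1.186 × 181.045 = 214.739 m (downstream).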